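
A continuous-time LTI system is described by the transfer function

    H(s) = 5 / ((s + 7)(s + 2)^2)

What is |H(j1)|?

Substitute s = j1: numerator = 5, denominator = 17 + j31.
|H(j1)| = |5| / |17 + j31| = 5 / 35.355 ≈ 0.1414.

|H(j1)| ≈ 0.1414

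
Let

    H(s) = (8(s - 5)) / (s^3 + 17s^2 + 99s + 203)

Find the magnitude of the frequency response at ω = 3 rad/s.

Substitute s = j3: numerator = -40 + j24, denominator = 50 + j270.
|H(j3)| = |-40 + j24| / |50 + j270| = 46.648 / 274.59 ≈ 0.1699.

|H(j3)| ≈ 0.1699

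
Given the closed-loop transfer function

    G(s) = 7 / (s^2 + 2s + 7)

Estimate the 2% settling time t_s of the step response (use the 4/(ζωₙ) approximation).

Comparing s^2 + 2s + 7 to s^2 + 2ζωₙs + ωₙ²: ωₙ = √7 ≈ 2.646 rad/s and ζ = 2/(2·√7) ≈ 0.3780.
ζωₙ = 2/2 = 1, so t_s ≈ 4/(ζωₙ) = 4/1 = 4 s.

t_s ≈ 4 s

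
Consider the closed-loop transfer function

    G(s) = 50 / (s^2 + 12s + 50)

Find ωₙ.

Compare the denominator to the standard form s^2 + 2ζωₙs + ωₙ².
ωₙ² = 50, so ωₙ = √50 ≈ 7.071 rad/s.

ωₙ ≈ 7.071 rad/s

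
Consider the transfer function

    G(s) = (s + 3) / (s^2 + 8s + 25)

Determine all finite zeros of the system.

Set the numerator to zero: s + 3 = 0.
So s = -3.

s = -3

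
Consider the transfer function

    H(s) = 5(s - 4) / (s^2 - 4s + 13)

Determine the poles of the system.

s = 2 ± 3j

The poles are the roots of the denominator s^2 - 4s + 13 = 0.
Using the quadratic formula: s = (4 ± √(-36))/2 = 2 ± 3j.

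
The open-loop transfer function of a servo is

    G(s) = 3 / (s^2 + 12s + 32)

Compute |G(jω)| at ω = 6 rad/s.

Substitute s = j6: numerator = 3, denominator = -4 + j72.
|G(j6)| = |3| / |-4 + j72| = 3 / 72.111 ≈ 0.04160.

|G(j6)| ≈ 0.04160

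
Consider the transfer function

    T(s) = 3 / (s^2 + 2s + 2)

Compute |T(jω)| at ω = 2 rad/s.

|T(j2)| ≈ 0.6708

Substitute s = j2: numerator = 3, denominator = -2 + j4.
|T(j2)| = |3| / |-2 + j4| = 3 / 4.4721 ≈ 0.6708.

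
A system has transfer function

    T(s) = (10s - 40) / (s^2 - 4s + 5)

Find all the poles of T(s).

s = 2 ± j

The poles are the roots of the denominator s^2 - 4s + 5 = 0.
Using the quadratic formula: s = (4 ± √(-4))/2 = 2 ± 1j.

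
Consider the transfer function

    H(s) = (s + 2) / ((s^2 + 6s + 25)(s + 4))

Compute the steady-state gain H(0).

At s = 0 each factor (s + a) contributes a and each (s^2 + bs + c) contributes c.
H(0) = 1·(2) / ((25) · (4)) = 2/100 = 1/50.

H(0) = 1/50 ≈ 0.02000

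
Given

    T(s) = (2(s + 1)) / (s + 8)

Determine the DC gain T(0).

T(0) = 1/4 ≈ 0.2500

Set s = 0: T(0) = (2) / (8) = 1/4.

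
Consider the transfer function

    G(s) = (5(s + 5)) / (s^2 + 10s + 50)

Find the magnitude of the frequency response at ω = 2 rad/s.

Substitute s = j2: numerator = 25 + j10, denominator = 46 + j20.
|G(j2)| = |25 + j10| / |46 + j20| = 26.926 / 50.160 ≈ 0.5368.

|G(j2)| ≈ 0.5368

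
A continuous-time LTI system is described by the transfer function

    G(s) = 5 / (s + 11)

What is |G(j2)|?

Substitute s = j2: numerator = 5, denominator = 11 + j2.
|G(j2)| = |5| / |11 + j2| = 5 / 11.180 ≈ 0.4472.

|G(j2)| ≈ 0.4472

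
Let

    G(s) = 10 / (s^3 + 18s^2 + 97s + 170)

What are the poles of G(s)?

s = -4 + j, -4 - j, -10

The poles are the roots of the denominator s^3 + 18s^2 + 97s + 170 = 0.
Trying s = -10: the polynomial evaluates to 0, so (s + 10) is a factor.
Dividing out leaves s^2 + 8s + 17 = 0.
The quadratic formula then gives s = -4 ± 1j.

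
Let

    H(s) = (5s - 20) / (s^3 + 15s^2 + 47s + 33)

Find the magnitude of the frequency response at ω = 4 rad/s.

Substitute s = j4: numerator = -20 + j20, denominator = -207 + j124.
|H(j4)| = |-20 + j20| / |-207 + j124| = 28.284 / 241.30 ≈ 0.1172.

|H(j4)| ≈ 0.1172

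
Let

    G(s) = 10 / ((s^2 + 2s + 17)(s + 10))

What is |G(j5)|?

|G(j5)| ≈ 0.06984

Substitute s = j5: numerator = 10, denominator = -130 + j60.
|G(j5)| = |10| / |-130 + j60| = 10 / 143.18 ≈ 0.06984.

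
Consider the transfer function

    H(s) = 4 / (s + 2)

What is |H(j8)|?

Substitute s = j8: numerator = 4, denominator = 2 + j8.
|H(j8)| = |4| / |2 + j8| = 4 / 8.2462 ≈ 0.4851.

|H(j8)| ≈ 0.4851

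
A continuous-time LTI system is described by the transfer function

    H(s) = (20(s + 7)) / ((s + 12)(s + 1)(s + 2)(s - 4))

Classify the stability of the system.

The poles can be read from the denominator factors: s = -12, -1, -2, 4.
Since the pole(s) at s = 4 lie in the right half-plane, the system is unstable.

unstable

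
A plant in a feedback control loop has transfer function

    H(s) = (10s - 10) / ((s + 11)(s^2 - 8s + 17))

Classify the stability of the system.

unstable

The poles can be read from the denominator factors: s = -11, 4 + j, 4 - j.
Since the pole(s) at s = 4 + j, 4 - j lie in the right half-plane, the system is unstable.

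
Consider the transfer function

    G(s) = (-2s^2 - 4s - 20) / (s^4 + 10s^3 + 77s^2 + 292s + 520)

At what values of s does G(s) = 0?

Set the numerator to zero: -2s^2 - 4s - 20 = 0, i.e. -2·(s^2 + 2s + 10) = 0.
Factoring: (s^2 + 2s + 10) = 0.

s = -1 + 3j, -1 - 3j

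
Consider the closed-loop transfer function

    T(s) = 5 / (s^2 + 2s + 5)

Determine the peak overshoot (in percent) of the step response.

%OS ≈ 20.8%

Comparing s^2 + 2s + 5 to s^2 + 2ζωₙs + ωₙ²: ωₙ = √5 ≈ 2.236 rad/s and ζ = 2/(2·√5) ≈ 0.4472.
%OS = 100·exp(−πζ/√(1−ζ²)) = 100·exp(−π·0.4472/√(1−0.4472²)) ≈ 20.8%.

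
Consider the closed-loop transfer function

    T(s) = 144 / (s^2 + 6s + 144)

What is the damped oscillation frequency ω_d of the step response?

ω_d ≈ 11.62 rad/s

Comparing s^2 + 6s + 144 to s^2 + 2ζωₙs + ωₙ²: ωₙ = 12 rad/s and ζ = 6/(2·12) = 0.25.
ζωₙ = 6/2 = 3, so ω_d = ωₙ√(1−ζ²) = √(ωₙ² − (ζωₙ)²) = √(144 − 3²) = √135 ≈ 11.62 rad/s.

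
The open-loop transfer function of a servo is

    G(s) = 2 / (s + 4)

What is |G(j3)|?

|G(j3)| = 0.4000

Substitute s = j3: numerator = 2, denominator = 4 + j3.
|G(j3)| = |2| / |4 + j3| = 2 / 5 = 0.4000.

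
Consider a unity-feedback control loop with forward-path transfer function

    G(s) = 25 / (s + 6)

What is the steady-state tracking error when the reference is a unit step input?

G(s) has no poles at the origin.
This is a Type 0 system. Kp = lim_{s→0} G(s) = 25/6.
e_ss = 1/(1 + Kp) = 1/(1 + 25/6) = 6/31 ≈ 0.1935.

e_ss = 0.1935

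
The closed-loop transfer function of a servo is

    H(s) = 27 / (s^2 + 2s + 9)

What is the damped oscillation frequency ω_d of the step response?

ω_d ≈ 2.828 rad/s

Comparing s^2 + 2s + 9 to s^2 + 2ζωₙs + ωₙ²: ωₙ = 3 rad/s and ζ = 2/(2·3) ≈ 0.3333.
ζωₙ = 2/2 = 1, so ω_d = ωₙ√(1−ζ²) = √(ωₙ² − (ζωₙ)²) = √(9 − 1²) = √8 ≈ 2.828 rad/s.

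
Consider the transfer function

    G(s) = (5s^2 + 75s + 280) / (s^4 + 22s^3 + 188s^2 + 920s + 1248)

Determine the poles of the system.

s = -12, -2, -4 ± 6j

The poles are the roots of the denominator s^4 + 22s^3 + 188s^2 + 920s + 1248 = 0.
Trying s = -12: the polynomial evaluates to 0, so (s + 12) is a factor.
Dividing out leaves s^3 + 10s^2 + 68s + 104 = 0.
This factors further as (s + 2)(s^2 + 8s + 52) = 0.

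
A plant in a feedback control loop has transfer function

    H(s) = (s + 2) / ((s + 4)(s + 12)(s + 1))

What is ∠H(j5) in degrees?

∠H(j5) ≈ -84.45°

At s = j5: numerator = 2 + j5, denominator = -377 + j195.
∠H = ∠num − ∠den = 68.199° − (152.65°) = -84.45°.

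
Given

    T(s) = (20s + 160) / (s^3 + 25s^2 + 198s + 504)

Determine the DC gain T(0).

Set s = 0: T(0) = (160) / (504) = 20/63.

T(0) = 20/63 ≈ 0.3175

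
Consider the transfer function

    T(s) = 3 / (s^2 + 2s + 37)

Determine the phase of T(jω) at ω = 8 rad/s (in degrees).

At s = j8: numerator = 3, denominator = -27 + j16.
∠T = ∠num − ∠den = 0° − (149.35°) = -149.3°.

∠T(j8) ≈ -149.3°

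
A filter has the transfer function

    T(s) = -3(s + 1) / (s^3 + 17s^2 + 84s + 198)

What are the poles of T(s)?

s = -3 + 3j, -3 - 3j, -11

The poles are the roots of the denominator s^3 + 17s^2 + 84s + 198 = 0.
Trying s = -11: the polynomial evaluates to 0, so (s + 11) is a factor.
Dividing out leaves s^2 + 6s + 18 = 0.
The quadratic formula then gives s = -3 ± 3j.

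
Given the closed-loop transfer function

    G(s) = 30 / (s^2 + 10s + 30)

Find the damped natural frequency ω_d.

Comparing s^2 + 10s + 30 to s^2 + 2ζωₙs + ωₙ²: ωₙ = √30 ≈ 5.477 rad/s and ζ = 10/(2·√30) ≈ 0.9129.
ζωₙ = 10/2 = 5, so ω_d = ωₙ√(1−ζ²) = √(ωₙ² − (ζωₙ)²) = √(30 − 5²) = √5 ≈ 2.236 rad/s.

ω_d ≈ 2.236 rad/s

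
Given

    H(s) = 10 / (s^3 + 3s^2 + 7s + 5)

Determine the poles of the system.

s = -1 + 2j, -1 - 2j, -1

The poles are the roots of the denominator s^3 + 3s^2 + 7s + 5 = 0.
Trying s = -1: the polynomial evaluates to 0, so (s + 1) is a factor.
Dividing out leaves s^2 + 2s + 5 = 0.
The quadratic formula then gives s = -1 ± 2j.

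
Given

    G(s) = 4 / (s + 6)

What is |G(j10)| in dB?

Substitute s = j10: numerator = 4, denominator = 6 + j10.
|G(j10)| = |4| / |6 + j10| = 4 / 11.662 ≈ 0.3430.
In decibels: 20·log₁₀(0.3430) ≈ -9.29 dB.

|G(j10)|_dB ≈ -9.29 dB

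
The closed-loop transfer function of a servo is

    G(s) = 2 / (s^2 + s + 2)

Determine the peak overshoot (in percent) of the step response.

%OS ≈ 30.5%

Comparing s^2 + s + 2 to s^2 + 2ζωₙs + ωₙ²: ωₙ = √2 ≈ 1.414 rad/s and ζ = 1/(2·√2) ≈ 0.3536.
%OS = 100·exp(−πζ/√(1−ζ²)) = 100·exp(−π·0.3536/√(1−0.3536²)) ≈ 30.5%.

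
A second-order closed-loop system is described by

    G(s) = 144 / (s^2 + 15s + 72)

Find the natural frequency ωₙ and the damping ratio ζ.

Compare the denominator to the standard form s^2 + 2ζωₙs + ωₙ².
ωₙ² = 72, so ωₙ = √72 ≈ 8.485 rad/s.
2ζωₙ = 15, so ζ = 15/(2·√72) ≈ 0.8839.

ωₙ ≈ 8.485 rad/s, ζ ≈ 0.8839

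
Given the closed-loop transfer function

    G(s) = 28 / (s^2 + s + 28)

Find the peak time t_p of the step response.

Comparing s^2 + s + 28 to s^2 + 2ζωₙs + ωₙ²: ωₙ = √28 ≈ 5.292 rad/s and ζ = 1/(2·√28) ≈ 0.09449.
ζωₙ = 1/2 = 0.5, so ω_d = ωₙ√(1−ζ²) = √(ωₙ² − (ζωₙ)²) = √(28 − 0.5²) = √27.75 ≈ 5.268 rad/s.
t_p = π/ω_d = π/5.268 ≈ 0.5964 s.

t_p ≈ 0.5964 s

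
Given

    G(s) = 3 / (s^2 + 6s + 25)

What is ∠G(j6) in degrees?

∠G(j6) ≈ -107.0°

At s = j6: numerator = 3, denominator = -11 + j36.
∠G = ∠num − ∠den = 0° − (106.99°) = -107.0°.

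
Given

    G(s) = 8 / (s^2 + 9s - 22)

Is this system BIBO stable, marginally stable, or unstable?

unstable

The denominator s^2 + 9s - 22 factors as (s - 2)(s + 11), giving poles at s = 2, -11.
Since the pole(s) at s = 2 lie in the right half-plane, the system is unstable.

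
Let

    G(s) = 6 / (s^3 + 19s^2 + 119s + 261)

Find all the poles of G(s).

The poles are the roots of the denominator s^3 + 19s^2 + 119s + 261 = 0.
Trying s = -9: the polynomial evaluates to 0, so (s + 9) is a factor.
Dividing out leaves s^2 + 10s + 29 = 0.
The quadratic formula then gives s = -5 ± 2j.

s = -5 + 2j, -5 - 2j, -9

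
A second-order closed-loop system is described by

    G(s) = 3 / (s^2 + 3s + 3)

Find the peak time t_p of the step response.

Comparing s^2 + 3s + 3 to s^2 + 2ζωₙs + ωₙ²: ωₙ = √3 ≈ 1.732 rad/s and ζ = 3/(2·√3) ≈ 0.8660.
ζωₙ = 3/2 = 1.5, so ω_d = ωₙ√(1−ζ²) = √(ωₙ² − (ζωₙ)²) = √(3 − 1.5²) = √0.75 ≈ 0.8660 rad/s.
t_p = π/ω_d = π/0.8660 ≈ 3.628 s.

t_p ≈ 3.628 s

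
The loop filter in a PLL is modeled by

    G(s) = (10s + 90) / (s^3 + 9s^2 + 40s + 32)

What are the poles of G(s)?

The poles are the roots of the denominator s^3 + 9s^2 + 40s + 32 = 0.
Trying s = -1: the polynomial evaluates to 0, so (s + 1) is a factor.
Dividing out leaves s^2 + 8s + 32 = 0.
The quadratic formula then gives s = -4 ± 4j.

s = -4 ± 4j, -1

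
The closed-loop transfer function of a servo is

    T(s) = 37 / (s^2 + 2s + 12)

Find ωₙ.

Compare the denominator to the standard form s^2 + 2ζωₙs + ωₙ².
ωₙ² = 12, so ωₙ = √12 ≈ 3.464 rad/s.

ωₙ ≈ 3.464 rad/s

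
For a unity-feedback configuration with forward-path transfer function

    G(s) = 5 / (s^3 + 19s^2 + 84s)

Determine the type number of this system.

Type 1

The denominator has 1 factor of s at the origin (free integrator), so this is a Type 1 system.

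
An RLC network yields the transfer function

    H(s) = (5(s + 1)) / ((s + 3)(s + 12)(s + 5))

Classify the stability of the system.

The poles can be read from the denominator factors: s = -3, -12, -5.
Since all poles lie strictly in the left half-plane, the system is stable.

stable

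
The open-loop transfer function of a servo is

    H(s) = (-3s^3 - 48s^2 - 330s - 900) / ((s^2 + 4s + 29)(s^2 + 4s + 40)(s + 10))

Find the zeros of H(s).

Set the numerator to zero: -3s^3 - 48s^2 - 330s - 900 = 0, i.e. -3·(s^3 + 16s^2 + 110s + 300) = 0.
Factoring: (s + 6)(s^2 + 10s + 50) = 0.

s = -6, -5 + 5j, -5 - 5j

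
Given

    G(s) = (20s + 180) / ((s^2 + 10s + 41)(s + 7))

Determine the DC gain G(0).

Set s = 0: G(0) = (180) / (287) = 180/287.

G(0) = 180/287 ≈ 0.6272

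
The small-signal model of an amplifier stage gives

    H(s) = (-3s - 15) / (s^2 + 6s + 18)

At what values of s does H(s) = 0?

s = -5

Set the numerator to zero: -3s - 15 = 0, i.e. -3·(s + 5) = 0.
So s = -5.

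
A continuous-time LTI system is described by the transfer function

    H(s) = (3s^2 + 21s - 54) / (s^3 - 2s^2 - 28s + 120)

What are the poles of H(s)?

The poles are the roots of the denominator s^3 - 2s^2 - 28s + 120 = 0.
Trying s = -6: the polynomial evaluates to 0, so (s + 6) is a factor.
Dividing out leaves s^2 - 8s + 20 = 0.
The quadratic formula then gives s = 4 ± 2j.

s = 4 ± 2j, -6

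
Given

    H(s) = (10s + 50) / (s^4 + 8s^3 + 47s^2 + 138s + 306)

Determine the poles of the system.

s = -1 + 4j, -1 - 4j, -3 + 3j, -3 - 3j

The poles are the roots of the denominator s^4 + 8s^3 + 47s^2 + 138s + 306 = 0.
No real roots exist; factor into two real quadratics: (s^2 + 2s + 17)(s^2 + 6s + 18) = 0.
Each quadratic gives a conjugate pair via the quadratic formula.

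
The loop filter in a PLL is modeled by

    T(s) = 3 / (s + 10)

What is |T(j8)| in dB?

|T(j8)|_dB ≈ -12.6 dB

Substitute s = j8: numerator = 3, denominator = 10 + j8.
|T(j8)| = |3| / |10 + j8| = 3 / 12.806 ≈ 0.2343.
In decibels: 20·log₁₀(0.2343) ≈ -12.6 dB.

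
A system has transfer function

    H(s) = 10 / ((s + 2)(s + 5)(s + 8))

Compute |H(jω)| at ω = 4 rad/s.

|H(j4)| ≈ 0.03904

Substitute s = j4: numerator = 10, denominator = -160 + j200.
|H(j4)| = |10| / |-160 + j200| = 10 / 256.12 ≈ 0.03904.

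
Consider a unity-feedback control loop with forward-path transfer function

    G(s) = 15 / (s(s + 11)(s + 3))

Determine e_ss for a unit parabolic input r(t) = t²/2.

e_ss = ∞

G(s) has one pole at the origin.
This is a Type 1 system; Ka = lim_{s→0} s^2·G(s) = 0, so the steady-state error for a parabola input is infinite.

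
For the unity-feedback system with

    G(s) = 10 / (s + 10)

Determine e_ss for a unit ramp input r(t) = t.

G(s) has no poles at the origin.
This is a Type 0 system; Kv = lim_{s→0} s·G(s) = 0, so the steady-state error for a ramp input is infinite.

e_ss = ∞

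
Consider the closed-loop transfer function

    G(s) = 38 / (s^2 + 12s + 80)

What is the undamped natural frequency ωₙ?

Compare the denominator to the standard form s^2 + 2ζωₙs + ωₙ².
ωₙ² = 80, so ωₙ = √80 ≈ 8.944 rad/s.

ωₙ ≈ 8.944 rad/s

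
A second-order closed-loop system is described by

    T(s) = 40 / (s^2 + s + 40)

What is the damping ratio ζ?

ζ ≈ 0.07906

Compare the denominator to the standard form s^2 + 2ζωₙs + ωₙ².
ωₙ² = 40, so ωₙ = √40 ≈ 6.325 rad/s.
2ζωₙ = 1, so ζ = 1/(2·√40) ≈ 0.07906.
With ζ = 0.07906 the response is underdamped.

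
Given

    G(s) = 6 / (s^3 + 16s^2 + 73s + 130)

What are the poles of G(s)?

s = -3 ± 2j, -10

The poles are the roots of the denominator s^3 + 16s^2 + 73s + 130 = 0.
Trying s = -10: the polynomial evaluates to 0, so (s + 10) is a factor.
Dividing out leaves s^2 + 6s + 13 = 0.
The quadratic formula then gives s = -3 ± 2j.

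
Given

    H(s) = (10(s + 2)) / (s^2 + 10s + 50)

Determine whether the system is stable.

stable

The poles can be read from the denominator factors: s = -5 + 5j, -5 - 5j.
Since all poles lie strictly in the left half-plane, the system is stable.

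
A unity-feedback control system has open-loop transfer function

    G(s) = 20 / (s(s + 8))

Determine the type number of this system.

The denominator has 1 factor of s at the origin (free integrator), so this is a Type 1 system.

Type 1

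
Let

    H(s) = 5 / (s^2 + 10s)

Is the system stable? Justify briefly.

marginally stable

The denominator s^2 + 10s factors as s(s + 10), giving poles at s = 0, -10.
Since the simple pole(s) at s = 0 lie on the jω-axis with none in the right half-plane, the system is marginally stable.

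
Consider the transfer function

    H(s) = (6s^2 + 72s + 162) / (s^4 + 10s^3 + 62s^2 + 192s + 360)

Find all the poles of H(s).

The poles are the roots of the denominator s^4 + 10s^3 + 62s^2 + 192s + 360 = 0.
No real roots exist; factor into two real quadratics: (s^2 + 4s + 20)(s^2 + 6s + 18) = 0.
Each quadratic gives a conjugate pair via the quadratic formula.

s = -2 ± 4j, -3 ± 3j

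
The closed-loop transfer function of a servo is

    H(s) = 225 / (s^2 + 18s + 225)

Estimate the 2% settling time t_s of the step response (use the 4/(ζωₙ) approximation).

Comparing s^2 + 18s + 225 to s^2 + 2ζωₙs + ωₙ²: ωₙ = 15 rad/s and ζ = 18/(2·15) = 0.6.
ζωₙ = 18/2 = 9, so t_s ≈ 4/(ζωₙ) = 4/9 ≈ 0.4444 s.

t_s ≈ 0.4444 s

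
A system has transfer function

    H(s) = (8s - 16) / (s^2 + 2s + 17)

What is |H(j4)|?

Substitute s = j4: numerator = -16 + j32, denominator = 1 + j8.
|H(j4)| = |-16 + j32| / |1 + j8| = 35.777 / 8.0623 ≈ 4.438.

|H(j4)| ≈ 4.438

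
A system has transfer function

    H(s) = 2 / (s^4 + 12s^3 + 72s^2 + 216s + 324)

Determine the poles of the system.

The poles are the roots of the denominator s^4 + 12s^3 + 72s^2 + 216s + 324 = 0.
No real roots exist; factor into two real quadratics: (s^2 + 6s + 18)(s^2 + 6s + 18) = 0.
Each quadratic gives a conjugate pair via the quadratic formula.

s = -3 ± 3j, -3 ± 3j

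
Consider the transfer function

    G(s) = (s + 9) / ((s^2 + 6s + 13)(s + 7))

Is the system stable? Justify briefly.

stable

The poles can be read from the denominator factors: s = -3 ± 2j, -7.
Since all poles lie strictly in the left half-plane, the system is stable.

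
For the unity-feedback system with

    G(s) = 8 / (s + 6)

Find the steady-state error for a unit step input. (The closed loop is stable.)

G(s) has no poles at the origin.
This is a Type 0 system. Kp = lim_{s→0} G(s) = 8/6 = 4/3.
e_ss = 1/(1 + Kp) = 1/(1 + 4/3) = 3/7 ≈ 0.4286.

e_ss = 0.4286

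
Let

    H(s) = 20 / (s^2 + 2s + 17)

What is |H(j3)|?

Substitute s = j3: numerator = 20, denominator = 8 + j6.
|H(j3)| = |20| / |8 + j6| = 20 / 10 = 2.

|H(j3)| = 2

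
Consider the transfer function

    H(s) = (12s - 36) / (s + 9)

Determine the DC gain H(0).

Set s = 0: H(0) = (-36) / (9) = -4.

H(0) = -4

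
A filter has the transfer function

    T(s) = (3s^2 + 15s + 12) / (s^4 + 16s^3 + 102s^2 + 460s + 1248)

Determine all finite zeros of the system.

Set the numerator to zero: 3s^2 + 15s + 12 = 0, i.e. 3·(s^2 + 5s + 4) = 0.
Factoring: (s + 4)(s + 1) = 0.

s = -4, -1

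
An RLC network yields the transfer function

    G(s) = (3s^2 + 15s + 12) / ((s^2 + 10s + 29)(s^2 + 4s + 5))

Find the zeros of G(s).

Set the numerator to zero: 3s^2 + 15s + 12 = 0, i.e. 3·(s^2 + 5s + 4) = 0.
Factoring: (s + 4)(s + 1) = 0.

s = -4, -1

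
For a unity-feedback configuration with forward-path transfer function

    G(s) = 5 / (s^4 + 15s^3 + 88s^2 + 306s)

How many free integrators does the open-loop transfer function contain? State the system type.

The denominator has 1 factor of s at the origin (free integrator), so this is a Type 1 system.

Type 1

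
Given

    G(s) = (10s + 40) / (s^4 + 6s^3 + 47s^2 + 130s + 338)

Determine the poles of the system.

The poles are the roots of the denominator s^4 + 6s^3 + 47s^2 + 130s + 338 = 0.
No real roots exist; factor into two real quadratics: (s^2 + 2s + 26)(s^2 + 4s + 13) = 0.
Each quadratic gives a conjugate pair via the quadratic formula.

s = -1 ± 5j, -2 ± 3j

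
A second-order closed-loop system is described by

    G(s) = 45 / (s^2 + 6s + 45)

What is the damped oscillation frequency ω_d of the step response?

Comparing s^2 + 6s + 45 to s^2 + 2ζωₙs + ωₙ²: ωₙ = √45 ≈ 6.708 rad/s and ζ = 6/(2·√45) ≈ 0.4472.
ζωₙ = 6/2 = 3, so ω_d = ωₙ√(1−ζ²) = √(ωₙ² − (ζωₙ)²) = √(45 − 3²) = √36 = 6 rad/s.

ω_d = 6 rad/s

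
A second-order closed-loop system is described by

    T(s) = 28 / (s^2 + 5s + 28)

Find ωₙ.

Compare the denominator to the standard form s^2 + 2ζωₙs + ωₙ².
ωₙ² = 28, so ωₙ = √28 ≈ 5.292 rad/s.

ωₙ ≈ 5.292 rad/s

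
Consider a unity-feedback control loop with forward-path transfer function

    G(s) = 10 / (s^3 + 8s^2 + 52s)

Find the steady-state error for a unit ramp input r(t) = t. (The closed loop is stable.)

G(s) has one pole at the origin.
This is a Type 1 system. Kv = lim_{s→0} s·G(s) = 10/52 = 5/26.
e_ss = 1/Kv = 1/(5/26) = 26/5 ≈ 5.200.

e_ss = 5.200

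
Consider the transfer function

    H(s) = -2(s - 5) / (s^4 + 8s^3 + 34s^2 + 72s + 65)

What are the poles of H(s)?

The poles are the roots of the denominator s^4 + 8s^3 + 34s^2 + 72s + 65 = 0.
No real roots exist; factor into two real quadratics: (s^2 + 4s + 5)(s^2 + 4s + 13) = 0.
Each quadratic gives a conjugate pair via the quadratic formula.

s = -2 + j, -2 - j, -2 + 3j, -2 - 3j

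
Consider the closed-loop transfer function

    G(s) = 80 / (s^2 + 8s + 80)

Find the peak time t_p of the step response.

Comparing s^2 + 8s + 80 to s^2 + 2ζωₙs + ωₙ²: ωₙ = √80 ≈ 8.944 rad/s and ζ = 8/(2·√80) ≈ 0.4472.
ζωₙ = 8/2 = 4, so ω_d = ωₙ√(1−ζ²) = √(ωₙ² − (ζωₙ)²) = √(80 − 4²) = √64 = 8 rad/s.
t_p = π/ω_d = π/8 ≈ 0.3927 s.

t_p ≈ 0.3927 s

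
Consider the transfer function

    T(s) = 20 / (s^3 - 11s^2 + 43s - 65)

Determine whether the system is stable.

The denominator s^3 - 11s^2 + 43s - 65 factors as (s - 5)(s^2 - 6s + 13), giving poles at s = 5, 3 + 2j, 3 - 2j.
Since the pole(s) at s = 5, 3 + 2j, 3 - 2j lie in the right half-plane, the system is unstable.

unstable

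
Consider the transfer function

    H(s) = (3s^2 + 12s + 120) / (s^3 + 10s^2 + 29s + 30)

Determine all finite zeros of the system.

Set the numerator to zero: 3s^2 + 12s + 120 = 0, i.e. 3·(s^2 + 4s + 40) = 0.
Factoring: (s^2 + 4s + 40) = 0.

s = -2 + 6j, -2 - 6j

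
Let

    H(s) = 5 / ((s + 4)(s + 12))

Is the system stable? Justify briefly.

The poles can be read from the denominator factors: s = -4, -12.
Since all poles lie strictly in the left half-plane, the system is stable.

stable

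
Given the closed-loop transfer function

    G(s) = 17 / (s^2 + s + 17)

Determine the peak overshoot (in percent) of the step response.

Comparing s^2 + s + 17 to s^2 + 2ζωₙs + ωₙ²: ωₙ = √17 ≈ 4.123 rad/s and ζ = 1/(2·√17) ≈ 0.1213.
%OS = 100·exp(−πζ/√(1−ζ²)) = 100·exp(−π·0.1213/√(1−0.1213²)) ≈ 68.1%.

%OS ≈ 68.1%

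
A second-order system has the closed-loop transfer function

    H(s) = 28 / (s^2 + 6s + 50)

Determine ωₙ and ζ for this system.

ωₙ ≈ 7.071 rad/s, ζ ≈ 0.4243

Compare the denominator to the standard form s^2 + 2ζωₙs + ωₙ².
ωₙ² = 50, so ωₙ = √50 ≈ 7.071 rad/s.
2ζωₙ = 6, so ζ = 6/(2·√50) ≈ 0.4243.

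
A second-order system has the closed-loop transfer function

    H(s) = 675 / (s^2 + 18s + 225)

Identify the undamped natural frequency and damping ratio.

Compare the denominator to the standard form s^2 + 2ζωₙs + ωₙ².
ωₙ² = 225, so ωₙ = 15 rad/s.
2ζωₙ = 18, so ζ = 18/(2·15) = 0.6.
With ζ = 0.6 the response is underdamped.

ωₙ = 15 rad/s, ζ = 0.6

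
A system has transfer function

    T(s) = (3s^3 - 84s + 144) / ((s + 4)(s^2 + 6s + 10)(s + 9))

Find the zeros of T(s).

s = 4, -6, 2

Set the numerator to zero: 3s^3 - 84s + 144 = 0, i.e. 3·(s^3 - 28s + 48) = 0.
Factoring: (s - 4)(s + 6)(s - 2) = 0.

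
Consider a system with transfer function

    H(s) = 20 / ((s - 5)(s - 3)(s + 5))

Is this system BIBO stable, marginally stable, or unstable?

unstable

The poles can be read from the denominator factors: s = 5, 3, -5.
Since the pole(s) at s = 5, 3 lie in the right half-plane, the system is unstable.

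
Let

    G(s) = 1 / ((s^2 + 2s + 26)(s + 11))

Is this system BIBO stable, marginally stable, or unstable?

The poles can be read from the denominator factors: s = -1 + 5j, -1 - 5j, -11.
Since all poles lie strictly in the left half-plane, the system is stable.

stable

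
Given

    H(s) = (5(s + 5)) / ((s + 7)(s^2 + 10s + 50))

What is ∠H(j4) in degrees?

∠H(j4) ≈ -40.72°

At s = j4: numerator = 25 + j20, denominator = 78 + j416.
∠H = ∠num − ∠den = 38.660° − (79.380°) = -40.72°.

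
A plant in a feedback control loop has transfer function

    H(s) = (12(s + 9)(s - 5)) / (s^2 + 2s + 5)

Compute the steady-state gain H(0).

H(0) = -108

At s = 0 each factor (s + a) contributes a and each (s^2 + bs + c) contributes c.
H(0) = 12·(9) · (-5) / ((5)) = -540/5 = -108.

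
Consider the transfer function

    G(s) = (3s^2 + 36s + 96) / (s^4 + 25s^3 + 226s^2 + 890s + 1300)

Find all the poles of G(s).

s = -5 ± j, -10, -5

The poles are the roots of the denominator s^4 + 25s^3 + 226s^2 + 890s + 1300 = 0.
Trying s = -10: the polynomial evaluates to 0, so (s + 10) is a factor.
Dividing out leaves s^3 + 15s^2 + 76s + 130 = 0.
This factors further as (s^2 + 10s + 26)(s + 5) = 0.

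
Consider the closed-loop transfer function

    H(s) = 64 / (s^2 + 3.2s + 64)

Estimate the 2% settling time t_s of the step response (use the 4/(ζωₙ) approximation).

Comparing s^2 + 3.2s + 64 to s^2 + 2ζωₙs + ωₙ²: ωₙ = 8 rad/s and ζ = 3.2/(2·8) = 0.2.
ζωₙ = 3.2/2 = 1.6, so t_s ≈ 4/(ζωₙ) = 4/1.6 = 2.500 s.

t_s ≈ 2.500 s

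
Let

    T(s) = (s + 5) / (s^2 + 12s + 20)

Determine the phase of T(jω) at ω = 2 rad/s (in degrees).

At s = j2: numerator = 5 + j2, denominator = 16 + j24.
∠T = ∠num − ∠den = 21.801° − (56.310°) = -34.51°.

∠T(j2) ≈ -34.51°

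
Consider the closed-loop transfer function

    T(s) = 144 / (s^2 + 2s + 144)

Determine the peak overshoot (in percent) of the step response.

Comparing s^2 + 2s + 144 to s^2 + 2ζωₙs + ωₙ²: ωₙ = 12 rad/s and ζ = 2/(2·12) ≈ 0.08333.
%OS = 100·exp(−πζ/√(1−ζ²)) = 100·exp(−π·0.08333/√(1−0.08333²)) ≈ 76.9%.

%OS ≈ 76.9%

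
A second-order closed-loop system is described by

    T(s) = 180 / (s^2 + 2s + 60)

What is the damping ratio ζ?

ζ ≈ 0.1291

Compare the denominator to the standard form s^2 + 2ζωₙs + ωₙ².
ωₙ² = 60, so ωₙ = √60 ≈ 7.746 rad/s.
2ζωₙ = 2, so ζ = 2/(2·√60) ≈ 0.1291.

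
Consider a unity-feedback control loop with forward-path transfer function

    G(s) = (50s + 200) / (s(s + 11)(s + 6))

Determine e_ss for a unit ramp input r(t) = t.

e_ss = 0.3300

G(s) has one pole at the origin.
This is a Type 1 system. Kv = lim_{s→0} s·G(s) = 200/66 = 100/33.
e_ss = 1/Kv = 1/(100/33) = 33/100 ≈ 0.3300.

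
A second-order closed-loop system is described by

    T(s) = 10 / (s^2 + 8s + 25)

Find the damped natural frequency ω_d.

ω_d = 3 rad/s

Comparing s^2 + 8s + 25 to s^2 + 2ζωₙs + ωₙ²: ωₙ = 5 rad/s and ζ = 8/(2·5) = 0.8.
ζωₙ = 8/2 = 4, so ω_d = ωₙ√(1−ζ²) = √(ωₙ² − (ζωₙ)²) = √(25 − 4²) = √9 = 3 rad/s.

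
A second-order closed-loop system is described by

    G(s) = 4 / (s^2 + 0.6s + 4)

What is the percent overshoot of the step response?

Comparing s^2 + 0.6s + 4 to s^2 + 2ζωₙs + ωₙ²: ωₙ = 2 rad/s and ζ = 0.6/(2·2) = 0.15.
%OS = 100·exp(−πζ/√(1−ζ²)) = 100·exp(−π·0.15/√(1−0.15²)) ≈ 62.1%.

%OS ≈ 62.1%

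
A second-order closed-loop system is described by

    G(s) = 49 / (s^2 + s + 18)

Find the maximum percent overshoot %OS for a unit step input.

Comparing s^2 + s + 18 to s^2 + 2ζωₙs + ωₙ²: ωₙ = √18 ≈ 4.243 rad/s and ζ = 1/(2·√18) ≈ 0.1179.
%OS = 100·exp(−πζ/√(1−ζ²)) = 100·exp(−π·0.1179/√(1−0.1179²)) ≈ 68.9%.

%OS ≈ 68.9%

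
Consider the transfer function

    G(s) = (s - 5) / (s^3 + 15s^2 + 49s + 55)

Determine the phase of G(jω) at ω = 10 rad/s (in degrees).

∠G(j10) ≈ -82.87°

At s = j10: numerator = -5 + j10, denominator = -1445 - j510.
∠G = ∠num − ∠den = 116.57° − (-160.56°) = 277.1°, which wraps to -82.87°.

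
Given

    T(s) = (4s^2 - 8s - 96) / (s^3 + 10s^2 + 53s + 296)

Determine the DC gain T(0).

Set s = 0: T(0) = (-96) / (296) = -12/37.

T(0) = -12/37 ≈ -0.3243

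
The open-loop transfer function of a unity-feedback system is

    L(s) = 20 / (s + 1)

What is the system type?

The denominator has no factor of s at the origin — no free integrator — so this is a Type 0 system.

Type 0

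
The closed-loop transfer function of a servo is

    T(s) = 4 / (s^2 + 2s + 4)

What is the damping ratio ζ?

ζ = 0.5

Compare the denominator to the standard form s^2 + 2ζωₙs + ωₙ².
ωₙ² = 4, so ωₙ = 2 rad/s.
2ζωₙ = 2, so ζ = 2/(2·2) = 0.5.
With ζ = 0.5 the response is underdamped.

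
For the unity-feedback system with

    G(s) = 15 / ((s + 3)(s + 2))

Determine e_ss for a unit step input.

e_ss = 0.2857

G(s) has no poles at the origin.
This is a Type 0 system. Kp = lim_{s→0} G(s) = 15/6 = 5/2.
e_ss = 1/(1 + Kp) = 1/(1 + 5/2) = 2/7 ≈ 0.2857.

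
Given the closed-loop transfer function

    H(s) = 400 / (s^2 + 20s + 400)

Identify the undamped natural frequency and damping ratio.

Compare the denominator to the standard form s^2 + 2ζωₙs + ωₙ².
ωₙ² = 400, so ωₙ = 20 rad/s.
2ζωₙ = 20, so ζ = 20/(2·20) = 0.5.

ωₙ = 20 rad/s, ζ = 0.5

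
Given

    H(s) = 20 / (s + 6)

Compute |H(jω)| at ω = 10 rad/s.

Substitute s = j10: numerator = 20, denominator = 6 + j10.
|H(j10)| = |20| / |6 + j10| = 20 / 11.662 ≈ 1.715.

|H(j10)| ≈ 1.715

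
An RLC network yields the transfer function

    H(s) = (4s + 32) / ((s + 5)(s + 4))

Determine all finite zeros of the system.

s = -8

Set the numerator to zero: 4s + 32 = 0, i.e. 4·(s + 8) = 0.
So s = -8.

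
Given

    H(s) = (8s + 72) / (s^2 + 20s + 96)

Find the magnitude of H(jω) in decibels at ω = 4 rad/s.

Substitute s = j4: numerator = 72 + j32, denominator = 80 + j80.
|H(j4)| = |72 + j32| / |80 + j80| = 78.791 / 113.14 ≈ 0.6964.
In decibels: 20·log₁₀(0.6964) ≈ -3.14 dB.

|H(j4)|_dB ≈ -3.14 dB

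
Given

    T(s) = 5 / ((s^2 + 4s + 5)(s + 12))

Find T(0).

At s = 0 each factor (s + a) contributes a and each (s^2 + bs + c) contributes c.
T(0) = 5·1 / ((5) · (12)) = 5/60 = 1/12.

T(0) = 1/12 ≈ 0.08333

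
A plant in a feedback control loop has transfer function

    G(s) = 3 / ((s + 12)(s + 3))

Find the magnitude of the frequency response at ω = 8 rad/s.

|G(j8)| ≈ 0.02435

Substitute s = j8: numerator = 3, denominator = -28 + j120.
|G(j8)| = |3| / |-28 + j120| = 3 / 123.22 ≈ 0.02435.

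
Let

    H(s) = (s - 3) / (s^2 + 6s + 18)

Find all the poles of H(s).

The poles are the roots of the denominator s^2 + 6s + 18 = 0.
Using the quadratic formula: s = (-6 ± √(-36))/2 = -3 ± 3j.

s = -3 ± 3j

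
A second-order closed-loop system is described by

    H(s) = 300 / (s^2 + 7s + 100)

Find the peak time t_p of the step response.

Comparing s^2 + 7s + 100 to s^2 + 2ζωₙs + ωₙ²: ωₙ = 10 rad/s and ζ = 7/(2·10) = 0.35.
ζωₙ = 7/2 = 3.5, so ω_d = ωₙ√(1−ζ²) = √(ωₙ² − (ζωₙ)²) = √(100 − 3.5²) = √87.75 ≈ 9.367 rad/s.
t_p = π/ω_d = π/9.367 ≈ 0.3354 s.

t_p ≈ 0.3354 s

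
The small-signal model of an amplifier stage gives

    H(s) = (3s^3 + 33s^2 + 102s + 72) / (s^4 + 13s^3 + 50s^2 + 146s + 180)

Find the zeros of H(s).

s = -1, -4, -6

Set the numerator to zero: 3s^3 + 33s^2 + 102s + 72 = 0, i.e. 3·(s^3 + 11s^2 + 34s + 24) = 0.
Factoring: (s + 1)(s + 4)(s + 6) = 0.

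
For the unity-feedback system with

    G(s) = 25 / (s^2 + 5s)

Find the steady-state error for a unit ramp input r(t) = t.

G(s) has one pole at the origin.
This is a Type 1 system. Kv = lim_{s→0} s·G(s) = 25/5 = 5.
e_ss = 1/Kv = 1/(5) = 1/5 ≈ 0.2000.

e_ss = 0.2000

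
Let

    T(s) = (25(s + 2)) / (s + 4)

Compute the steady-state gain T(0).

At s = 0 each factor (s + a) contributes a and each (s^2 + bs + c) contributes c.
T(0) = 25·(2) / ((4)) = 50/4 = 25/2.

T(0) = 25/2 ≈ 12.50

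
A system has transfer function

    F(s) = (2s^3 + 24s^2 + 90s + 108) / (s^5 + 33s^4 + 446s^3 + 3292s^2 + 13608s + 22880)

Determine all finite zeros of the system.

s = -3, -6, -3

Set the numerator to zero: 2s^3 + 24s^2 + 90s + 108 = 0, i.e. 2·(s^3 + 12s^2 + 45s + 54) = 0.
Factoring: (s + 3)^2(s + 6) = 0.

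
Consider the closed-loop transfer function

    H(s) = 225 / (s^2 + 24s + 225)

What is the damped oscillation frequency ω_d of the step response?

ω_d = 9 rad/s

Comparing s^2 + 24s + 225 to s^2 + 2ζωₙs + ωₙ²: ωₙ = 15 rad/s and ζ = 24/(2·15) = 0.8.
ζωₙ = 24/2 = 12, so ω_d = ωₙ√(1−ζ²) = √(ωₙ² − (ζωₙ)²) = √(225 − 12²) = √81 = 9 rad/s.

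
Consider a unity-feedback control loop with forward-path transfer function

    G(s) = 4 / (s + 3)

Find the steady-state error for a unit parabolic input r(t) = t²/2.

e_ss = ∞

G(s) has no poles at the origin.
This is a Type 0 system; Ka = lim_{s→0} s^2·G(s) = 0, so the steady-state error for a parabola input is infinite.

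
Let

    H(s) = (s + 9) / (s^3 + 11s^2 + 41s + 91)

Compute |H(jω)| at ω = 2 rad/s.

|H(j2)| ≈ 0.1052

Substitute s = j2: numerator = 9 + j2, denominator = 47 + j74.
|H(j2)| = |9 + j2| / |47 + j74| = 9.2195 / 87.664 ≈ 0.1052.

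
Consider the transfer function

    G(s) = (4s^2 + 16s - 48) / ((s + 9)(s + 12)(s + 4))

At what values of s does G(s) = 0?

s = 2, -6

Set the numerator to zero: 4s^2 + 16s - 48 = 0, i.e. 4·(s^2 + 4s - 12) = 0.
Factoring: (s - 2)(s + 6) = 0.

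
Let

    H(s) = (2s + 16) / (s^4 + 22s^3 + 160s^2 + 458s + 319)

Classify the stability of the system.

The denominator s^4 + 22s^3 + 160s^2 + 458s + 319 factors as (s + 1)(s^2 + 10s + 29)(s + 11), giving poles at s = -1, -5 ± 2j, -11.
Since all poles lie strictly in the left half-plane, the system is stable.

stable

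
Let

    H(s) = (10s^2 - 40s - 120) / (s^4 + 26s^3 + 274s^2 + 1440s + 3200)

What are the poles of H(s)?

s = -5 + 5j, -5 - 5j, -8, -8

The poles are the roots of the denominator s^4 + 26s^3 + 274s^2 + 1440s + 3200 = 0.
Trying s = -8: the polynomial evaluates to 0, so (s + 8) is a factor.
Dividing out leaves s^3 + 18s^2 + 130s + 400 = 0.
This factors further as (s^2 + 10s + 50)(s + 8) = 0.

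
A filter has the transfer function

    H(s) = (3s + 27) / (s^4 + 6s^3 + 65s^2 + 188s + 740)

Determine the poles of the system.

s = -1 ± 6j, -2 ± 4j

The poles are the roots of the denominator s^4 + 6s^3 + 65s^2 + 188s + 740 = 0.
No real roots exist; factor into two real quadratics: (s^2 + 2s + 37)(s^2 + 4s + 20) = 0.
Each quadratic gives a conjugate pair via the quadratic formula.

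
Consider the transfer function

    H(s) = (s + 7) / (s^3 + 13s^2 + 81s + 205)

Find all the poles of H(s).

s = -4 ± 5j, -5

The poles are the roots of the denominator s^3 + 13s^2 + 81s + 205 = 0.
Trying s = -5: the polynomial evaluates to 0, so (s + 5) is a factor.
Dividing out leaves s^2 + 8s + 41 = 0.
The quadratic formula then gives s = -4 ± 5j.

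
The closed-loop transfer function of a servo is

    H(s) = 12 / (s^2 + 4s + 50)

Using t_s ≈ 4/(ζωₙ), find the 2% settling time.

Comparing s^2 + 4s + 50 to s^2 + 2ζωₙs + ωₙ²: ωₙ = √50 ≈ 7.071 rad/s and ζ = 4/(2·√50) ≈ 0.2828.
ζωₙ = 4/2 = 2, so t_s ≈ 4/(ζωₙ) = 4/2 = 2 s.

t_s ≈ 2 s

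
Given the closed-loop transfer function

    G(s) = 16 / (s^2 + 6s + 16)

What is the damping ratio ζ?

ζ = 0.75

Compare the denominator to the standard form s^2 + 2ζωₙs + ωₙ².
ωₙ² = 16, so ωₙ = 4 rad/s.
2ζωₙ = 6, so ζ = 6/(2·4) = 0.75.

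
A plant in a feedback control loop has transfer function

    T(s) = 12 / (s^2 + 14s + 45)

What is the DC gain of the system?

T(0) = 4/15 ≈ 0.2667

Set s = 0: T(0) = (12) / (45) = 4/15.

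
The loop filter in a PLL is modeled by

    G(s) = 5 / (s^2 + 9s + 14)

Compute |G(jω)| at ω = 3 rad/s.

Substitute s = j3: numerator = 5, denominator = 5 + j27.
|G(j3)| = |5| / |5 + j27| = 5 / 27.459 ≈ 0.1821.

|G(j3)| ≈ 0.1821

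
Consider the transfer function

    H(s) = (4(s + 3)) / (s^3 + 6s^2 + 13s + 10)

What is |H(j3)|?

Substitute s = j3: numerator = 12 + j12, denominator = -44 + j12.
|H(j3)| = |12 + j12| / |-44 + j12| = 16.971 / 45.607 ≈ 0.3721.

|H(j3)| ≈ 0.3721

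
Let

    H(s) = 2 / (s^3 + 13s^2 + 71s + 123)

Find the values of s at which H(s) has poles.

The poles are the roots of the denominator s^3 + 13s^2 + 71s + 123 = 0.
Trying s = -3: the polynomial evaluates to 0, so (s + 3) is a factor.
Dividing out leaves s^2 + 10s + 41 = 0.
The quadratic formula then gives s = -5 ± 4j.

s = -5 + 4j, -5 - 4j, -3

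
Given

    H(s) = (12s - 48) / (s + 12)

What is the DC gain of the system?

H(0) = -4

Set s = 0: H(0) = (-48) / (12) = -4.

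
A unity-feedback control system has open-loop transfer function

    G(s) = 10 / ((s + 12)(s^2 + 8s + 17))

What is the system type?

Type 0

The denominator has no factor of s at the origin — no free integrator — so this is a Type 0 system.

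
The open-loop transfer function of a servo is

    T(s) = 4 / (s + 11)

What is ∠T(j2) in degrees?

∠T(j2) ≈ -10.30°

At s = j2: numerator = 4, denominator = 11 + j2.
∠T = ∠num − ∠den = 0° − (10.305°) = -10.30°.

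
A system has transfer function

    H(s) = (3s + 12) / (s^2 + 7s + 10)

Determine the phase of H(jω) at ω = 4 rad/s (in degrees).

∠H(j4) ≈ -57.09°

At s = j4: numerator = 12 + j12, denominator = -6 + j28.
∠H = ∠num − ∠den = 45° − (102.09°) = -57.09°.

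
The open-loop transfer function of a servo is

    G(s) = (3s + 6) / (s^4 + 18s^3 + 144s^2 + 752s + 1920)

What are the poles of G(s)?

s = -2 + 6j, -2 - 6j, -6, -8

The poles are the roots of the denominator s^4 + 18s^3 + 144s^2 + 752s + 1920 = 0.
Trying s = -6: the polynomial evaluates to 0, so (s + 6) is a factor.
Dividing out leaves s^3 + 12s^2 + 72s + 320 = 0.
This factors further as (s^2 + 4s + 40)(s + 8) = 0.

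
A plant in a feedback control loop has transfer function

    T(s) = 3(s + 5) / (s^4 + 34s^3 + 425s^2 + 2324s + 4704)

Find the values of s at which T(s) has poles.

The poles are the roots of the denominator s^4 + 34s^3 + 425s^2 + 2324s + 4704 = 0.
Trying s = -7: the polynomial evaluates to 0, so (s + 7) is a factor.
Dividing out leaves s^3 + 27s^2 + 236s + 672 = 0.
This factors further as (s + 12)(s + 8)(s + 7) = 0.

s = -7, -12, -8, -7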